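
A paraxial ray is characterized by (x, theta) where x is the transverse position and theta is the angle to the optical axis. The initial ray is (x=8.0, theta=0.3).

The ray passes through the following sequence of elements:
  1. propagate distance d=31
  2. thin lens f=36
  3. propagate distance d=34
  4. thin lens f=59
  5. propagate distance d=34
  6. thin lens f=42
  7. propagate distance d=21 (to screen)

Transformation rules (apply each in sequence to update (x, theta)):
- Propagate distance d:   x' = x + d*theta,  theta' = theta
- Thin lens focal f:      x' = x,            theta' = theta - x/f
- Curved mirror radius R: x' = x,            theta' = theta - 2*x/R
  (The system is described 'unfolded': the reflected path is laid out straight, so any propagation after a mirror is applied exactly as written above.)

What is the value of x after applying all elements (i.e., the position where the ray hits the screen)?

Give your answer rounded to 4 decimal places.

Initial: x=8.0000 theta=0.3000
After 1 (propagate distance d=31): x=17.3000 theta=0.3000
After 2 (thin lens f=36): x=17.3000 theta=-13/72 (≈-0.1806)
After 3 (propagate distance d=34): x=2009/180 (≈11.1611) theta=-13/72 (≈-0.1806)
After 4 (thin lens f=59): x=2009/180 (≈11.1611) theta=-7853/21240 (≈-0.3697)
After 5 (propagate distance d=34): x=-499/354 (≈-1.4096) theta=-7853/21240 (≈-0.3697)
After 6 (thin lens f=42): x=-499/354 (≈-1.4096) theta=-49981/148680 (≈-0.3362)
After 7 (propagate distance d=21 (to screen)): x=-19987/2360 (≈-8.4691) theta=-49981/148680 (≈-0.3362)
Rounded to 4 decimal places: x = -8.4691

Answer: -8.4691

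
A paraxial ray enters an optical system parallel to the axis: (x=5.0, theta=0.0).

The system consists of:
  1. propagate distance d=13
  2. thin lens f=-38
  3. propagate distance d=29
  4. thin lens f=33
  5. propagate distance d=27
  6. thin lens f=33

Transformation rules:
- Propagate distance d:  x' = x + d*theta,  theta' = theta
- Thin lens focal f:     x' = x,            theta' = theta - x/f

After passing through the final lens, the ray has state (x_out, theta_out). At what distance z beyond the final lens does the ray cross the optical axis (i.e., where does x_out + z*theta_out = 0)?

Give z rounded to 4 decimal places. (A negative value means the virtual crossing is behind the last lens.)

Answer: 17.6683

Derivation:
Initial: x=5.0000 theta=0.0000
After 1 (propagate distance d=13): x=5.0000 theta=0.0000
After 2 (thin lens f=-38): x=5.0000 theta=5/38 (≈0.1316)
After 3 (propagate distance d=29): x=335/38 (≈8.8158) theta=5/38 (≈0.1316)
After 4 (thin lens f=33): x=335/38 (≈8.8158) theta=-85/627 (≈-0.1356)
After 5 (propagate distance d=27): x=2155/418 (≈5.1555) theta=-85/627 (≈-0.1356)
After 6 (thin lens f=33): x=2155/418 (≈5.1555) theta=-4025/13794 (≈-0.2918)
z_focus = -x_out/theta_out = -(2155/418)/(-4025/13794) = 14223/805 ≈ 17.6683
Rounded to 4 decimal places: z = 17.6683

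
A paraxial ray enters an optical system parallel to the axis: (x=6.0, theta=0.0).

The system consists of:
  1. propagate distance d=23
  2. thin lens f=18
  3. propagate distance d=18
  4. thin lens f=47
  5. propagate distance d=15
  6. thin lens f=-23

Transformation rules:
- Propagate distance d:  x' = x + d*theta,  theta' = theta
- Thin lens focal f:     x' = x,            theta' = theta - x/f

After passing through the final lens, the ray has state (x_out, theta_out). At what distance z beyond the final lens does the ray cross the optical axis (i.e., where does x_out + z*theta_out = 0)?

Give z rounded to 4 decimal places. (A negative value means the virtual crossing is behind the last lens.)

Initial: x=6.0000 theta=0.0000
After 1 (propagate distance d=23): x=6.0000 theta=0.0000
After 2 (thin lens f=18): x=6.0000 theta=-1/3 (≈-0.3333)
After 3 (propagate distance d=18): x=0.0000 theta=-1/3 (≈-0.3333)
After 4 (thin lens f=47): x=0.0000 theta=-1/3 (≈-0.3333)
After 5 (propagate distance d=15): x=-5.0000 theta=-1/3 (≈-0.3333)
After 6 (thin lens f=-23): x=-5.0000 theta=-38/69 (≈-0.5507)
z_focus = -x_out/theta_out = -(-5.0000)/(-38/69) = -345/38 ≈ -9.0789
Rounded to 4 decimal places: z = -9.0789

Answer: -9.0789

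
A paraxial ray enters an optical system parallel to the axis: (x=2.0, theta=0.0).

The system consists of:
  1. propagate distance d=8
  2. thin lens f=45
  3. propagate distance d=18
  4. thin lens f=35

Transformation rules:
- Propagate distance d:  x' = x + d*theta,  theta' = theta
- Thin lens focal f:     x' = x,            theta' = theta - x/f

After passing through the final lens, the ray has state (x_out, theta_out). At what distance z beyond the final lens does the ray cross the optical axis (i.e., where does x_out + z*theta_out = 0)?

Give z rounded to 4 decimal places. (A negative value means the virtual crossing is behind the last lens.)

Initial: x=2.0000 theta=0.0000
After 1 (propagate distance d=8): x=2.0000 theta=0.0000
After 2 (thin lens f=45): x=2.0000 theta=-2/45 (≈-0.0444)
After 3 (propagate distance d=18): x=1.2000 theta=-2/45 (≈-0.0444)
After 4 (thin lens f=35): x=1.2000 theta=-124/1575 (≈-0.0787)
z_focus = -x_out/theta_out = -(1.2000)/(-124/1575) = 945/62 ≈ 15.2419
Rounded to 4 decimal places: z = 15.2419

Answer: 15.2419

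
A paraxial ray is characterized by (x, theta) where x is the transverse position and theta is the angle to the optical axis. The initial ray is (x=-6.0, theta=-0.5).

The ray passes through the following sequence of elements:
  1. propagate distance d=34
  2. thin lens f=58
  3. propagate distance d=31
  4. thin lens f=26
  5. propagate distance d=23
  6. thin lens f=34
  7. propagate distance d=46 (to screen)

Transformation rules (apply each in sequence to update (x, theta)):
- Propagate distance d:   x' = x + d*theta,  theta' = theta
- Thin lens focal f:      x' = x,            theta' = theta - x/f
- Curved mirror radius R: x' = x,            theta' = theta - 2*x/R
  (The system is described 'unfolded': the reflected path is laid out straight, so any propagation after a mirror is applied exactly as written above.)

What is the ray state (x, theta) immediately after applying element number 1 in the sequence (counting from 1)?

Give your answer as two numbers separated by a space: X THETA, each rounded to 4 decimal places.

Answer: -23.0000 -0.5000

Derivation:
Initial: x=-6.0000 theta=-0.5000
After 1 (propagate distance d=34): x=-23.0000 theta=-0.5000
Rounded to 4 decimal places: x = -23.0000, theta = -0.5000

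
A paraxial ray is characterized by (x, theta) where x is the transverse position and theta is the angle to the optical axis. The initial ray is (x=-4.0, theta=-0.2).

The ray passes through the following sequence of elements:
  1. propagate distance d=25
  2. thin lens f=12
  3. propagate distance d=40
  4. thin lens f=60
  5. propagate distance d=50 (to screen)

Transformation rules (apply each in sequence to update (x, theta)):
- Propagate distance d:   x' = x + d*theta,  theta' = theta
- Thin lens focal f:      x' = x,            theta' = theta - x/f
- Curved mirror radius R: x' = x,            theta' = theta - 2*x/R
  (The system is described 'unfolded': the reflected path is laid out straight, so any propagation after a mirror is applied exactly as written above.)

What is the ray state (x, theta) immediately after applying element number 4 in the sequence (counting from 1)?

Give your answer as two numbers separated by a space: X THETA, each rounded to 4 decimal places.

Initial: x=-4.0000 theta=-0.2000
After 1 (propagate distance d=25): x=-9.0000 theta=-0.2000
After 2 (thin lens f=12): x=-9.0000 theta=0.5500
After 3 (propagate distance d=40): x=13.0000 theta=0.5500
After 4 (thin lens f=60): x=13.0000 theta=1/3 (≈0.3333)
Rounded to 4 decimal places: x = 13.0000, theta = 0.3333

Answer: 13.0000 0.3333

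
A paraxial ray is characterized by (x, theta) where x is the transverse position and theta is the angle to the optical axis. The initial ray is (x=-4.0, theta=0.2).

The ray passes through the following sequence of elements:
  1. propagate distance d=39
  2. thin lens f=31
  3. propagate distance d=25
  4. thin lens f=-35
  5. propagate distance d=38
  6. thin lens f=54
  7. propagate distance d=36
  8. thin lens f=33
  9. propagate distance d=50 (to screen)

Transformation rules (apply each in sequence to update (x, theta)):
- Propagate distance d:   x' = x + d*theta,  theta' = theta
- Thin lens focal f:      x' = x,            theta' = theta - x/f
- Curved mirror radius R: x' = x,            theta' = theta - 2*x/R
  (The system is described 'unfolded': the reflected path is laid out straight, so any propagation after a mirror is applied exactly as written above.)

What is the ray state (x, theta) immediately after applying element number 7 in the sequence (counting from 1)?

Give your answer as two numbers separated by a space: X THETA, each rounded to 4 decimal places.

Initial: x=-4.0000 theta=0.2000
After 1 (propagate distance d=39): x=3.8000 theta=0.2000
After 2 (thin lens f=31): x=3.8000 theta=12/155 (≈0.0774)
After 3 (propagate distance d=25): x=889/155 (≈5.7355) theta=12/155 (≈0.0774)
After 4 (thin lens f=-35): x=889/155 (≈5.7355) theta=187/775 (≈0.2413)
After 5 (propagate distance d=38): x=11551/775 (≈14.9045) theta=187/775 (≈0.2413)
After 6 (thin lens f=54): x=11551/775 (≈14.9045) theta=-1453/41850 (≈-0.0347)
After 7 (propagate distance d=36): x=31747/2325 (≈13.6546) theta=-1453/41850 (≈-0.0347)
Rounded to 4 decimal places: x = 13.6546, theta = -0.0347

Answer: 13.6546 -0.0347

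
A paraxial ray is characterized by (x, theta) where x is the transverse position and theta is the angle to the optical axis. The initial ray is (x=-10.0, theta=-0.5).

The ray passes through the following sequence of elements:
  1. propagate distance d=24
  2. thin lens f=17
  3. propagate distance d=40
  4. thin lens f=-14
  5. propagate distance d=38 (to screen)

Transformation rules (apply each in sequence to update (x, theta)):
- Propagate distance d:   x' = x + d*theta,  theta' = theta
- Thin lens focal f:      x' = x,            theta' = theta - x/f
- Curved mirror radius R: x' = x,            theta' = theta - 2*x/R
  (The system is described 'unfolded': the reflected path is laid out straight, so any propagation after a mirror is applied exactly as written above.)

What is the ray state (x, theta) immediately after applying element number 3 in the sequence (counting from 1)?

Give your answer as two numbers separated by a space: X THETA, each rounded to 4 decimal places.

Answer: 9.7647 0.7941

Derivation:
Initial: x=-10.0000 theta=-0.5000
After 1 (propagate distance d=24): x=-22.0000 theta=-0.5000
After 2 (thin lens f=17): x=-22.0000 theta=27/34 (≈0.7941)
After 3 (propagate distance d=40): x=166/17 (≈9.7647) theta=27/34 (≈0.7941)
Rounded to 4 decimal places: x = 9.7647, theta = 0.7941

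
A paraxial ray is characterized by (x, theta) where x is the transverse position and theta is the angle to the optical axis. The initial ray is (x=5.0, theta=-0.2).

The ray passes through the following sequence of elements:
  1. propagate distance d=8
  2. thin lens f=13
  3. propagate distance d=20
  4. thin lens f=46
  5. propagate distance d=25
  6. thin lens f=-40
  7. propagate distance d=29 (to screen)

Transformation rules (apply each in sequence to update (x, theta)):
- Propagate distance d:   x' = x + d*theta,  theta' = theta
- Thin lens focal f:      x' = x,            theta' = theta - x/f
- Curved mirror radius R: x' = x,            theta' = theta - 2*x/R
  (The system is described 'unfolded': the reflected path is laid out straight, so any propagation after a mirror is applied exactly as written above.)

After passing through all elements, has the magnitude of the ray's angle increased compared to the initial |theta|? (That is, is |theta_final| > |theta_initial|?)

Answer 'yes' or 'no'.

Answer: yes

Derivation:
Initial: x=5.0000 theta=-0.2000
After 1 (propagate distance d=8): x=3.4000 theta=-0.2000
After 2 (thin lens f=13): x=3.4000 theta=-6/13 (≈-0.4615)
After 3 (propagate distance d=20): x=-379/65 (≈-5.8308) theta=-6/13 (≈-0.4615)
After 4 (thin lens f=46): x=-379/65 (≈-5.8308) theta=-77/230 (≈-0.3348)
After 5 (propagate distance d=25): x=-42459/2990 (≈-14.2003) theta=-77/230 (≈-0.3348)
After 6 (thin lens f=-40): x=-42459/2990 (≈-14.2003) theta=-82499/119600 (≈-0.6898)
After 7 (propagate distance d=29 (to screen)): x=-4090831/119600 (≈-34.2043) theta=-82499/119600 (≈-0.6898)
|theta_initial|=0.2000 |theta_final|=82499/119600 (≈0.6898) -> increased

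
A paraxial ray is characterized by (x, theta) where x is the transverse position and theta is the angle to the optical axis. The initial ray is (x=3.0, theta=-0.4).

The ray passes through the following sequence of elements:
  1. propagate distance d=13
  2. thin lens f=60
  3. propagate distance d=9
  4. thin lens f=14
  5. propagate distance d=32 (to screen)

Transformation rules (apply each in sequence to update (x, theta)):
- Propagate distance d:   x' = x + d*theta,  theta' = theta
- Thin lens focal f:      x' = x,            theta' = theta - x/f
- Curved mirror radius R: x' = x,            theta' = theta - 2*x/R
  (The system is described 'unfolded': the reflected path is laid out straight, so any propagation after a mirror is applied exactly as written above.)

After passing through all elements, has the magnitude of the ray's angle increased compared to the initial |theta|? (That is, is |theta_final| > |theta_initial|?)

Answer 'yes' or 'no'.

Initial: x=3.0000 theta=-0.4000
After 1 (propagate distance d=13): x=-2.2000 theta=-0.4000
After 2 (thin lens f=60): x=-2.2000 theta=-109/300 (≈-0.3633)
After 3 (propagate distance d=9): x=-5.4700 theta=-109/300 (≈-0.3633)
After 4 (thin lens f=14): x=-5.4700 theta=23/840 (≈0.0274)
After 5 (propagate distance d=32 (to screen)): x=-9647/2100 (≈-4.5938) theta=23/840 (≈0.0274)
|theta_initial|=0.4000 |theta_final|=23/840 (≈0.0274) -> not increased

Answer: no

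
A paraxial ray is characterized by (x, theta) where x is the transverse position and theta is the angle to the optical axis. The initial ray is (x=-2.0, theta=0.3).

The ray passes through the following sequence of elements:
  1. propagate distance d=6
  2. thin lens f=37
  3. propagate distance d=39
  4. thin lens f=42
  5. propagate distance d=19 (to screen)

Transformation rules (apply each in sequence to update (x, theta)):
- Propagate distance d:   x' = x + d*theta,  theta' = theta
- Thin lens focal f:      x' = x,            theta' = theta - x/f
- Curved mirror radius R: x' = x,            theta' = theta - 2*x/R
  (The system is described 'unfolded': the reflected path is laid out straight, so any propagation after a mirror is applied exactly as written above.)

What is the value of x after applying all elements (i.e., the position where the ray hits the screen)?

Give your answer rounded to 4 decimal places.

Answer: 12.2158

Derivation:
Initial: x=-2.0000 theta=0.3000
After 1 (propagate distance d=6): x=-0.2000 theta=0.3000
After 2 (thin lens f=37): x=-0.2000 theta=113/370 (≈0.3054)
After 3 (propagate distance d=39): x=4333/370 (≈11.7108) theta=113/370 (≈0.3054)
After 4 (thin lens f=42): x=4333/370 (≈11.7108) theta=59/2220 (≈0.0266)
After 5 (propagate distance d=19 (to screen)): x=27119/2220 (≈12.2158) theta=59/2220 (≈0.0266)
Rounded to 4 decimal places: x = 12.2158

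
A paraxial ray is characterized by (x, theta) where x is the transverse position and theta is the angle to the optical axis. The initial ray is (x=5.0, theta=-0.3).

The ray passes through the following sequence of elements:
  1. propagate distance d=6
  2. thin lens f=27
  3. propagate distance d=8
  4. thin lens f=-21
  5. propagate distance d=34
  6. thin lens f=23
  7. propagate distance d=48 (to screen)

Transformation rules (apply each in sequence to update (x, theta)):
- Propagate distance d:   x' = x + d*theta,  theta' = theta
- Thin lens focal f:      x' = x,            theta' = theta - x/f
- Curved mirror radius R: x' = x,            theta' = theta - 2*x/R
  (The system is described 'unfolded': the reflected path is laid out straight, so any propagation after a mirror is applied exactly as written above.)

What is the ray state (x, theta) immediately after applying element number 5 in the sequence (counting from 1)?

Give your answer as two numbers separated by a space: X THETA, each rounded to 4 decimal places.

Initial: x=5.0000 theta=-0.3000
After 1 (propagate distance d=6): x=3.2000 theta=-0.3000
After 2 (thin lens f=27): x=3.2000 theta=-113/270 (≈-0.4185)
After 3 (propagate distance d=8): x=-4/27 (≈-0.1481) theta=-113/270 (≈-0.4185)
After 4 (thin lens f=-21): x=-4/27 (≈-0.1481) theta=-2413/5670 (≈-0.4256)
After 5 (propagate distance d=34): x=-41441/2835 (≈-14.6176) theta=-2413/5670 (≈-0.4256)
Rounded to 4 decimal places: x = -14.6176, theta = -0.4256

Answer: -14.6176 -0.4256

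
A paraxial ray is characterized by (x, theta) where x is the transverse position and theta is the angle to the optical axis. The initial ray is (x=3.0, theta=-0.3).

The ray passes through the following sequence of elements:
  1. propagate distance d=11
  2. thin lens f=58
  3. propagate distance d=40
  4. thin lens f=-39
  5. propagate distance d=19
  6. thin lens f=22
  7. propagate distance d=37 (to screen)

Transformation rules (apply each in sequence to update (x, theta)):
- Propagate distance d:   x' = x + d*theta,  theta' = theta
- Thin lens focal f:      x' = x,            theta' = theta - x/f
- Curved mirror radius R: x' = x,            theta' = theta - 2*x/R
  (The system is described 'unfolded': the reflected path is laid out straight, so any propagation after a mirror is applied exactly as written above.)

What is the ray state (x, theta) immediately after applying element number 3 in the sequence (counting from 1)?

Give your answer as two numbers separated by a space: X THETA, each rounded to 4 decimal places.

Initial: x=3.0000 theta=-0.3000
After 1 (propagate distance d=11): x=-0.3000 theta=-0.3000
After 2 (thin lens f=58): x=-0.3000 theta=-171/580 (≈-0.2948)
After 3 (propagate distance d=40): x=-3507/290 (≈-12.0931) theta=-171/580 (≈-0.2948)
Rounded to 4 decimal places: x = -12.0931, theta = -0.2948

Answer: -12.0931 -0.2948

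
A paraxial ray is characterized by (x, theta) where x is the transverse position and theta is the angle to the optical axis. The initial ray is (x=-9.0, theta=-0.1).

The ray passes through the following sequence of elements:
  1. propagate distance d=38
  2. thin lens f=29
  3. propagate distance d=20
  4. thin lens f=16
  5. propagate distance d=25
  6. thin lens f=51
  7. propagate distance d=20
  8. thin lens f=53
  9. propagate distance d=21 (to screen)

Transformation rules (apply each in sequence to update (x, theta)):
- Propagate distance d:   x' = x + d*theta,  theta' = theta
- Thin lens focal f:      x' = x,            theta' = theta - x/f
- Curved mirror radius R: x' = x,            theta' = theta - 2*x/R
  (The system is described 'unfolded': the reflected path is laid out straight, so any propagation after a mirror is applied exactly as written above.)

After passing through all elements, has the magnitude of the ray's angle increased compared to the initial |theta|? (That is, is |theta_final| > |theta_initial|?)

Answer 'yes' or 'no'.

Answer: no

Derivation:
Initial: x=-9.0000 theta=-0.1000
After 1 (propagate distance d=38): x=-12.8000 theta=-0.1000
After 2 (thin lens f=29): x=-12.8000 theta=99/290 (≈0.3414)
After 3 (propagate distance d=20): x=-866/145 (≈-5.9724) theta=99/290 (≈0.3414)
After 4 (thin lens f=16): x=-866/145 (≈-5.9724) theta=829/1160 (≈0.7147)
After 5 (propagate distance d=25): x=13797/1160 (≈11.8940) theta=829/1160 (≈0.7147)
After 6 (thin lens f=51): x=13797/1160 (≈11.8940) theta=4747/9860 (≈0.4814)
After 7 (propagate distance d=20): x=424429/19720 (≈21.5228) theta=4747/9860 (≈0.4814)
After 8 (thin lens f=53): x=424429/19720 (≈21.5228) theta=78753/1045160 (≈0.0754)
After 9 (propagate distance d=21 (to screen)): x=2414855/104516 (≈23.1051) theta=78753/1045160 (≈0.0754)
|theta_initial|=0.1000 |theta_final|=78753/1045160 (≈0.0754) -> not increased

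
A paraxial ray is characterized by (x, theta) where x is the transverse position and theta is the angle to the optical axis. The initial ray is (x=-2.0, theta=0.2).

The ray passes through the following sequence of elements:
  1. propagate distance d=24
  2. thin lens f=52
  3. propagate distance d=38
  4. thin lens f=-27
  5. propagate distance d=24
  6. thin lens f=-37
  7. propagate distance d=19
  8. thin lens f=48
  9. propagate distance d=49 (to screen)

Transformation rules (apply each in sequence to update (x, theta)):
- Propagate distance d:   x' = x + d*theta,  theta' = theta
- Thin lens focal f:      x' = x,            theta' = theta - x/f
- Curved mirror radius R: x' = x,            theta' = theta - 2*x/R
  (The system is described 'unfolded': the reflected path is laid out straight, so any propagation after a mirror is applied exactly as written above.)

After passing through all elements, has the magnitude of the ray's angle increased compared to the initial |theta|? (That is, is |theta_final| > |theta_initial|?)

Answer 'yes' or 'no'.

Answer: no

Derivation:
Initial: x=-2.0000 theta=0.2000
After 1 (propagate distance d=24): x=2.8000 theta=0.2000
After 2 (thin lens f=52): x=2.8000 theta=19/130 (≈0.1462)
After 3 (propagate distance d=38): x=543/65 (≈8.3538) theta=19/130 (≈0.1462)
After 4 (thin lens f=-27): x=543/65 (≈8.3538) theta=41/90 (≈0.4556)
After 5 (propagate distance d=24): x=3761/195 (≈19.2872) theta=41/90 (≈0.4556)
After 6 (thin lens f=-37): x=3761/195 (≈19.2872) theta=42287/43290 (≈0.9768)
After 7 (propagate distance d=19): x=327679/8658 (≈37.8470) theta=42287/43290 (≈0.9768)
After 8 (thin lens f=48): x=327679/8658 (≈37.8470) theta=391381/2077920 (≈0.1884)
After 9 (propagate distance d=49 (to screen)): x=97820629/2077920 (≈47.0762) theta=391381/2077920 (≈0.1884)
|theta_initial|=0.2000 |theta_final|=391381/2077920 (≈0.1884) -> not increased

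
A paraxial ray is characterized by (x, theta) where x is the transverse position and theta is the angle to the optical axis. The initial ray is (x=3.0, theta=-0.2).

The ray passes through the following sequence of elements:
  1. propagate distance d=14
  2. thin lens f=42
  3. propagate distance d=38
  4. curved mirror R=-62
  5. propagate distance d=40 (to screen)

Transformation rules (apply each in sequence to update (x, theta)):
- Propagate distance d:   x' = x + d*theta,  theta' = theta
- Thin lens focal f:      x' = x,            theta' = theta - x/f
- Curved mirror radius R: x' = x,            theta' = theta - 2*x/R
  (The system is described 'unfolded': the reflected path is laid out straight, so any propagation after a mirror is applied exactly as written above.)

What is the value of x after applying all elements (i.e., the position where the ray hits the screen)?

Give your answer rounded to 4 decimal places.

Initial: x=3.0000 theta=-0.2000
After 1 (propagate distance d=14): x=0.2000 theta=-0.2000
After 2 (thin lens f=42): x=0.2000 theta=-43/210 (≈-0.2048)
After 3 (propagate distance d=38): x=-796/105 (≈-7.5810) theta=-43/210 (≈-0.2048)
After 4 (curved mirror R=-62): x=-796/105 (≈-7.5810) theta=-195/434 (≈-0.4493)
After 5 (propagate distance d=40 (to screen)): x=-83176/3255 (≈-25.5533) theta=-195/434 (≈-0.4493)
Rounded to 4 decimal places: x = -25.5533

Answer: -25.5533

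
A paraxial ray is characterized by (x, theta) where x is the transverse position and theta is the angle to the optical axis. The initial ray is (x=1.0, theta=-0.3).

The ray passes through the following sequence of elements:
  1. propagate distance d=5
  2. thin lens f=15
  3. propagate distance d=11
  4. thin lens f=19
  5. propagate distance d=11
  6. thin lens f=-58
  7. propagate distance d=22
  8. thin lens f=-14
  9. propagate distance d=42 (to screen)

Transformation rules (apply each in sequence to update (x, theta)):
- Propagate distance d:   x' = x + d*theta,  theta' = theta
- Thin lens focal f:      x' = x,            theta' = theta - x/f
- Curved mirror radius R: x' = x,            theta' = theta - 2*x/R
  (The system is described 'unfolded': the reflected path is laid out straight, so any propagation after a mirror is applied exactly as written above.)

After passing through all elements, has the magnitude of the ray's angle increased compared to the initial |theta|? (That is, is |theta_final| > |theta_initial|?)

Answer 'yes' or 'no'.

Initial: x=1.0000 theta=-0.3000
After 1 (propagate distance d=5): x=-0.5000 theta=-0.3000
After 2 (thin lens f=15): x=-0.5000 theta=-4/15 (≈-0.2667)
After 3 (propagate distance d=11): x=-103/30 (≈-3.4333) theta=-4/15 (≈-0.2667)
After 4 (thin lens f=19): x=-103/30 (≈-3.4333) theta=-49/570 (≈-0.0860)
After 5 (propagate distance d=11): x=-416/95 (≈-4.3789) theta=-49/570 (≈-0.0860)
After 6 (thin lens f=-58): x=-416/95 (≈-4.3789) theta=-2669/16530 (≈-0.1615)
After 7 (propagate distance d=22): x=-65551/8265 (≈-7.9312) theta=-2669/16530 (≈-0.1615)
After 8 (thin lens f=-14): x=-65551/8265 (≈-7.9312) theta=-14039/19285 (≈-0.7280)
After 9 (propagate distance d=42 (to screen)): x=-318253/8265 (≈-38.5061) theta=-14039/19285 (≈-0.7280)
|theta_initial|=0.3000 |theta_final|=14039/19285 (≈0.7280) -> increased

Answer: yes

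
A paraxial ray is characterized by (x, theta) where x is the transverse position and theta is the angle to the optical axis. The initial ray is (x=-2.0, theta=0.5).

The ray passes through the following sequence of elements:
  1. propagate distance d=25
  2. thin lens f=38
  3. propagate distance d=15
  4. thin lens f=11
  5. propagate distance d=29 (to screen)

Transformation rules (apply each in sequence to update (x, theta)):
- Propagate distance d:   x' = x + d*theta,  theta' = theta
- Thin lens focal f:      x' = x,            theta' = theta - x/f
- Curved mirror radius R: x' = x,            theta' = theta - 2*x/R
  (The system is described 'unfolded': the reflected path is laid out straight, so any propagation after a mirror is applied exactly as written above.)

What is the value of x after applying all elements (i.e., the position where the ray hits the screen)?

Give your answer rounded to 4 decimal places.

Answer: -16.1854

Derivation:
Initial: x=-2.0000 theta=0.5000
After 1 (propagate distance d=25): x=10.5000 theta=0.5000
After 2 (thin lens f=38): x=10.5000 theta=17/76 (≈0.2237)
After 3 (propagate distance d=15): x=1053/76 (≈13.8553) theta=17/76 (≈0.2237)
After 4 (thin lens f=11): x=1053/76 (≈13.8553) theta=-433/418 (≈-1.0359)
After 5 (propagate distance d=29 (to screen)): x=-13531/836 (≈-16.1854) theta=-433/418 (≈-1.0359)
Rounded to 4 decimal places: x = -16.1854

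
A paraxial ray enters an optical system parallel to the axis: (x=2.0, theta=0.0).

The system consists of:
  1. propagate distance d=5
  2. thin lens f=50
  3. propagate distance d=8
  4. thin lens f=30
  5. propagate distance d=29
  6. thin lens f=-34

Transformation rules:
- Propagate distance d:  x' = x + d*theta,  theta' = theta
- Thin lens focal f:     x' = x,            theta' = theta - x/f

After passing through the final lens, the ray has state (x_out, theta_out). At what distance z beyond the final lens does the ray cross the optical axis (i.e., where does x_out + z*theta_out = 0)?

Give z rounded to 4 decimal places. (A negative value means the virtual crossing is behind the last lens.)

Initial: x=2.0000 theta=0.0000
After 1 (propagate distance d=5): x=2.0000 theta=0.0000
After 2 (thin lens f=50): x=2.0000 theta=-0.0400
After 3 (propagate distance d=8): x=1.6800 theta=-0.0400
After 4 (thin lens f=30): x=1.6800 theta=-0.0960
After 5 (propagate distance d=29): x=-1.1040 theta=-0.0960
After 6 (thin lens f=-34): x=-1.1040 theta=-273/2125 (≈-0.1285)
z_focus = -x_out/theta_out = -(-1.1040)/(-273/2125) = -782/91 ≈ -8.5934
Rounded to 4 decimal places: z = -8.5934

Answer: -8.5934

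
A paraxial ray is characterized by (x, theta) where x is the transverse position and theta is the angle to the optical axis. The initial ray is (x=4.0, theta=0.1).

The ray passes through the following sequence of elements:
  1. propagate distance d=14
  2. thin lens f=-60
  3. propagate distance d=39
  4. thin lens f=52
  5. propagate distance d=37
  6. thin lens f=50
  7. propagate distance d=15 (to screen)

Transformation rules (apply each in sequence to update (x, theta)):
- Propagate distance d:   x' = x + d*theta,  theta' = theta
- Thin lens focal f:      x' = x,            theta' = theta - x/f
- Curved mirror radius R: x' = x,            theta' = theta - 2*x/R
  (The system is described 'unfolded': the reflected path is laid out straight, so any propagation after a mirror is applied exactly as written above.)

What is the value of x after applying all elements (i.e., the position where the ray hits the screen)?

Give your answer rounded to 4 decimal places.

Initial: x=4.0000 theta=0.1000
After 1 (propagate distance d=14): x=5.4000 theta=0.1000
After 2 (thin lens f=-60): x=5.4000 theta=0.1900
After 3 (propagate distance d=39): x=12.8100 theta=0.1900
After 4 (thin lens f=52): x=12.8100 theta=-293/5200 (≈-0.0563)
After 5 (propagate distance d=37): x=55771/5200 (≈10.7252) theta=-293/5200 (≈-0.0563)
After 6 (thin lens f=50): x=55771/5200 (≈10.7252) theta=-5417/20000 (≈-0.2709)
After 7 (propagate distance d=15 (to screen)): x=346447/52000 (≈6.6624) theta=-5417/20000 (≈-0.2709)
Rounded to 4 decimal places: x = 6.6624

Answer: 6.6624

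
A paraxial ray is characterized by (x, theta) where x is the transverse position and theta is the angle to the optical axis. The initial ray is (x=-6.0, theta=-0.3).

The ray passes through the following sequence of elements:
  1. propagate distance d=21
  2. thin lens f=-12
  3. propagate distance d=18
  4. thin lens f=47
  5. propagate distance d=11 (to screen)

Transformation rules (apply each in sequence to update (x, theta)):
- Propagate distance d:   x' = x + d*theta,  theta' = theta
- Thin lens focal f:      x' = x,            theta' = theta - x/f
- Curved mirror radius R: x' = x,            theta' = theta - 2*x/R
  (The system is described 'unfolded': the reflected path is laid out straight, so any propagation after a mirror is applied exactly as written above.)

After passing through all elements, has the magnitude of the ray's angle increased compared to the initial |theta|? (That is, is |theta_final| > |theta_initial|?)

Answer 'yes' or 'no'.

Answer: yes

Derivation:
Initial: x=-6.0000 theta=-0.3000
After 1 (propagate distance d=21): x=-12.3000 theta=-0.3000
After 2 (thin lens f=-12): x=-12.3000 theta=-1.3250
After 3 (propagate distance d=18): x=-36.1500 theta=-1.3250
After 4 (thin lens f=47): x=-36.1500 theta=-209/376 (≈-0.5559)
After 5 (propagate distance d=11 (to screen)): x=-79457/1880 (≈-42.2644) theta=-209/376 (≈-0.5559)
|theta_initial|=0.3000 |theta_final|=209/376 (≈0.5559) -> increased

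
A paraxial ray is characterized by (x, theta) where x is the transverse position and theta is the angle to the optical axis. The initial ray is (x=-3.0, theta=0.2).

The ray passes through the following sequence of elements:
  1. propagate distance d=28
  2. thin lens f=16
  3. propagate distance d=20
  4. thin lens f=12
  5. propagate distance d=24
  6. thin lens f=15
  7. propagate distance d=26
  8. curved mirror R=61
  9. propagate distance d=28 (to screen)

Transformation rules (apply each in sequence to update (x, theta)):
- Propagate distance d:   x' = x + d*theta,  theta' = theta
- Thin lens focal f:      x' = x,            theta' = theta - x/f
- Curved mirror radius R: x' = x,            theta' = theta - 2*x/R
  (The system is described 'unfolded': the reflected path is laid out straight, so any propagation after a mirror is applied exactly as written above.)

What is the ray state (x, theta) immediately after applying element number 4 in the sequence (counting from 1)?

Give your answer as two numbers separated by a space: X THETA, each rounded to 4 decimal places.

Answer: 3.3500 -0.2417

Derivation:
Initial: x=-3.0000 theta=0.2000
After 1 (propagate distance d=28): x=2.6000 theta=0.2000
After 2 (thin lens f=16): x=2.6000 theta=0.0375
After 3 (propagate distance d=20): x=3.3500 theta=0.0375
After 4 (thin lens f=12): x=3.3500 theta=-29/120 (≈-0.2417)
Rounded to 4 decimal places: x = 3.3500, theta = -0.2417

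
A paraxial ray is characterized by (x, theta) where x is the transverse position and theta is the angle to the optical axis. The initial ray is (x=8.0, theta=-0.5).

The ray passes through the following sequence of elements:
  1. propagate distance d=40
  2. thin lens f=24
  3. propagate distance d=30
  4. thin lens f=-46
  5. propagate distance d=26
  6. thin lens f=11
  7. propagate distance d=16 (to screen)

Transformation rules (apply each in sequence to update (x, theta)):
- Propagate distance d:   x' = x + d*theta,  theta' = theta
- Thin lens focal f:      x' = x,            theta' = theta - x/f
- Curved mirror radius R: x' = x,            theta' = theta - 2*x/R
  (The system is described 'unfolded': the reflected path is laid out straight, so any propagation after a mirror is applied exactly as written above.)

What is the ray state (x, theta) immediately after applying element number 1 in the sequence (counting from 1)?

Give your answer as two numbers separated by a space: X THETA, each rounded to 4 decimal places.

Initial: x=8.0000 theta=-0.5000
After 1 (propagate distance d=40): x=-12.0000 theta=-0.5000
Rounded to 4 decimal places: x = -12.0000, theta = -0.5000

Answer: -12.0000 -0.5000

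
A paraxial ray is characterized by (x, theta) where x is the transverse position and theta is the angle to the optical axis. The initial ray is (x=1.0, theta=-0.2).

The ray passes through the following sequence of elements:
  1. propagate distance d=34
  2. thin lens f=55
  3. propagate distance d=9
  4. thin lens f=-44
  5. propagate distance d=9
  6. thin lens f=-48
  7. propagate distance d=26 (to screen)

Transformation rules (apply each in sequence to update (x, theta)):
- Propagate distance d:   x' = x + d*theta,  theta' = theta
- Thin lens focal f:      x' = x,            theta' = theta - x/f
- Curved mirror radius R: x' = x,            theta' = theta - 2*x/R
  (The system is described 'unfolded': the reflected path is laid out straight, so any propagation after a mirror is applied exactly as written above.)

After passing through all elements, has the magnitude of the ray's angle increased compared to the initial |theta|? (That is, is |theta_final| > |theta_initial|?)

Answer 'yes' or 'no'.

Answer: yes

Derivation:
Initial: x=1.0000 theta=-0.2000
After 1 (propagate distance d=34): x=-5.8000 theta=-0.2000
After 2 (thin lens f=55): x=-5.8000 theta=-26/275 (≈-0.0945)
After 3 (propagate distance d=9): x=-1829/275 (≈-6.6509) theta=-26/275 (≈-0.0945)
After 4 (thin lens f=-44): x=-1829/275 (≈-6.6509) theta=-2973/12100 (≈-0.2457)
After 5 (propagate distance d=9): x=-107233/12100 (≈-8.8622) theta=-2973/12100 (≈-0.2457)
After 6 (thin lens f=-48): x=-107233/12100 (≈-8.8622) theta=-249937/580800 (≈-0.4303)
After 7 (propagate distance d=26 (to screen)): x=-529343/26400 (≈-20.0509) theta=-249937/580800 (≈-0.4303)
|theta_initial|=0.2000 |theta_final|=249937/580800 (≈0.4303) -> increased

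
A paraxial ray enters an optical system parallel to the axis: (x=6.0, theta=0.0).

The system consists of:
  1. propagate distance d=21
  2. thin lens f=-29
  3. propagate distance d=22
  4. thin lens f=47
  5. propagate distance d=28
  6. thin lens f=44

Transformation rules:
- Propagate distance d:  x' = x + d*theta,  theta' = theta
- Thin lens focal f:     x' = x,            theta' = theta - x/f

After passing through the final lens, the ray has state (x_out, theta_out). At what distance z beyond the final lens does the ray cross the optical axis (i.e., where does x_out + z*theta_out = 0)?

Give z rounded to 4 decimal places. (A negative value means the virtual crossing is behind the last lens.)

Answer: 40.8533

Derivation:
Initial: x=6.0000 theta=0.0000
After 1 (propagate distance d=21): x=6.0000 theta=0.0000
After 2 (thin lens f=-29): x=6.0000 theta=6/29 (≈0.2069)
After 3 (propagate distance d=22): x=306/29 (≈10.5517) theta=6/29 (≈0.2069)
After 4 (thin lens f=47): x=306/29 (≈10.5517) theta=-24/1363 (≈-0.0176)
After 5 (propagate distance d=28): x=13710/1363 (≈10.0587) theta=-24/1363 (≈-0.0176)
After 6 (thin lens f=44): x=13710/1363 (≈10.0587) theta=-7383/29986 (≈-0.2462)
z_focus = -x_out/theta_out = -(13710/1363)/(-7383/29986) = 100540/2461 ≈ 40.8533
Rounded to 4 decimal places: z = 40.8533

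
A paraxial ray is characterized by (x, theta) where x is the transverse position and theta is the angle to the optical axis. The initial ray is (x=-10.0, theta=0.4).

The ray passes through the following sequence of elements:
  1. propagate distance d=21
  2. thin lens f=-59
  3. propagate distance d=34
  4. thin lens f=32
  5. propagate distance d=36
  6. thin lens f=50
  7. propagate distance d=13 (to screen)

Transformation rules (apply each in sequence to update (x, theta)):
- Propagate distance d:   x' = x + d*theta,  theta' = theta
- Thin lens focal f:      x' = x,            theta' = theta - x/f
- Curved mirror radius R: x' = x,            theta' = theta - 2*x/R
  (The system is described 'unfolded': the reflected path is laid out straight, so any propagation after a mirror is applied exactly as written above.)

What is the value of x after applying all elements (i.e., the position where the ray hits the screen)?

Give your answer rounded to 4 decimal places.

Answer: 9.2559

Derivation:
Initial: x=-10.0000 theta=0.4000
After 1 (propagate distance d=21): x=-1.6000 theta=0.4000
After 2 (thin lens f=-59): x=-1.6000 theta=22/59 (≈0.3729)
After 3 (propagate distance d=34): x=3268/295 (≈11.0780) theta=22/59 (≈0.3729)
After 4 (thin lens f=32): x=3268/295 (≈11.0780) theta=63/2360 (≈0.0267)
After 5 (propagate distance d=36): x=7103/590 (≈12.0390) theta=63/2360 (≈0.0267)
After 6 (thin lens f=50): x=7103/590 (≈12.0390) theta=-12631/59000 (≈-0.2141)
After 7 (propagate distance d=13 (to screen)): x=546097/59000 (≈9.2559) theta=-12631/59000 (≈-0.2141)
Rounded to 4 decimal places: x = 9.2559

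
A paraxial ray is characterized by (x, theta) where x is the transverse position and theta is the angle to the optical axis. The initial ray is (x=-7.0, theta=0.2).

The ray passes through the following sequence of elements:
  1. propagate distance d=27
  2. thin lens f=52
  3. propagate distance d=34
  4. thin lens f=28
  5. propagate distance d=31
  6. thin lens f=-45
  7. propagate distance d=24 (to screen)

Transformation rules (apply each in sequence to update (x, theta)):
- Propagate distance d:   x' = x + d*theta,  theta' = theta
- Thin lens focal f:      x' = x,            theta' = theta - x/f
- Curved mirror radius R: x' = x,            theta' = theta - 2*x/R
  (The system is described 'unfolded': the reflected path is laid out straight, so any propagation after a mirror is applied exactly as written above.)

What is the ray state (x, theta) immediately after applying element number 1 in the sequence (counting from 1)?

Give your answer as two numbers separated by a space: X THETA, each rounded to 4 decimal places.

Initial: x=-7.0000 theta=0.2000
After 1 (propagate distance d=27): x=-1.6000 theta=0.2000
Rounded to 4 decimal places: x = -1.6000, theta = 0.2000

Answer: -1.6000 0.2000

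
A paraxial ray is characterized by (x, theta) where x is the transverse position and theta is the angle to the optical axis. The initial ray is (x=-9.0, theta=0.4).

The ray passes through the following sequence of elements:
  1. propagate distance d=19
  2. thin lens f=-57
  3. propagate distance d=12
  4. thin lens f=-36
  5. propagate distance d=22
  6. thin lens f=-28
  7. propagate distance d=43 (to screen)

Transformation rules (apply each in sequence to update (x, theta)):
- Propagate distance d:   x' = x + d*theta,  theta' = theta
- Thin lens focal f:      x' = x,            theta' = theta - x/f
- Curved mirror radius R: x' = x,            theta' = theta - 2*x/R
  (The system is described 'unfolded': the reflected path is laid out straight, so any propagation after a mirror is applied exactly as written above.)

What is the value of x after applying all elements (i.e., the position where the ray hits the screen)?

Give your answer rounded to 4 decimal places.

Initial: x=-9.0000 theta=0.4000
After 1 (propagate distance d=19): x=-1.4000 theta=0.4000
After 2 (thin lens f=-57): x=-1.4000 theta=107/285 (≈0.3754)
After 3 (propagate distance d=12): x=59/19 (≈3.1053) theta=107/285 (≈0.3754)
After 4 (thin lens f=-36): x=59/19 (≈3.1053) theta=1579/3420 (≈0.4617)
After 5 (propagate distance d=22): x=22679/1710 (≈13.2626) theta=1579/3420 (≈0.4617)
After 6 (thin lens f=-28): x=22679/1710 (≈13.2626) theta=8957/9576 (≈0.9354)
After 7 (propagate distance d=43 (to screen)): x=853589/15960 (≈53.4830) theta=8957/9576 (≈0.9354)
Rounded to 4 decimal places: x = 53.4830

Answer: 53.4830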